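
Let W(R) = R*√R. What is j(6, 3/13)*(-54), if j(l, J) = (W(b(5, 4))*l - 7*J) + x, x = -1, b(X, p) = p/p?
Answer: -2376/13 ≈ -182.77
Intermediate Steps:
b(X, p) = 1
W(R) = R^(3/2)
j(l, J) = -1 + l - 7*J (j(l, J) = (1^(3/2)*l - 7*J) - 1 = (1*l - 7*J) - 1 = (l - 7*J) - 1 = -1 + l - 7*J)
j(6, 3/13)*(-54) = (-1 + 6 - 21/13)*(-54) = (44/13)*(-54) = -2376/13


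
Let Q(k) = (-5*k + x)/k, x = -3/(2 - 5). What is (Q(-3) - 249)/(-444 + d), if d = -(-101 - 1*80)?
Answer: 763/789 ≈ 0.96705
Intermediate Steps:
x = 1 (x = -3/(-3) = -3*(-1/3) = 1)
Q(k) = (1 - 5*k)/k (Q(k) = (-5*k + 1)/k = (1 - 5*k)/k)
d = 181 (d = -(-101 - 80) = -1*(-181) = 181)
(Q(-3) - 249)/(-444 + d) = ((-5 + 1/(-3)) - 249)/(-444 + 181) = ((-5 - 1/3) - 249)/(-263) = (-16/3 - 249)*(-1/263) = -763/3*(-1/263) = 763/789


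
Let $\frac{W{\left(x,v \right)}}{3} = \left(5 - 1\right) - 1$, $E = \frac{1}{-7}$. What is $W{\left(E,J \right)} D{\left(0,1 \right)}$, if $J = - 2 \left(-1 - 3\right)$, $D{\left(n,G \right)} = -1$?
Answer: $-9$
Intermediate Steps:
$E = - \frac{1}{7} \approx -0.14286$
$J = 8$ ($J = \left(-2\right) \left(-4\right) = 8$)
$W{\left(x,v \right)} = 9$ ($W{\left(x,v \right)} = 3 \left(\left(5 - 1\right) - 1\right) = 3 \left(4 - 1\right) = 3 \cdot 3 = 9$)
$W{\left(E,J \right)} D{\left(0,1 \right)} = 9 \left(-1\right) = -9$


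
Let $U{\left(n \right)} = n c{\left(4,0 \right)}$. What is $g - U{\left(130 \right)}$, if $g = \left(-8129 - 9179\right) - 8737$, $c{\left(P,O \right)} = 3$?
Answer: $-26435$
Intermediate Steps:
$g = -26045$ ($g = -17308 - 8737 = -26045$)
$U{\left(n \right)} = 3 n$ ($U{\left(n \right)} = n 3 = 3 n$)
$g - U{\left(130 \right)} = -26045 - 3 \cdot 130 = -26045 - 390 = -26435$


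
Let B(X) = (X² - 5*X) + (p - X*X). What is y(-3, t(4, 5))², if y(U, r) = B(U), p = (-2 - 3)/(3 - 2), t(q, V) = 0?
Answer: 100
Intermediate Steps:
p = -5 (p = -5/1 = -5*1 = -5)
B(X) = -5 - 5*X (B(X) = (X² - 5*X) + (-5 - X*X) = (X² - 5*X) + (-5 - X²) = -5 - 5*X)
y(U, r) = -5 - 5*U
y(-3, t(4, 5))² = (-5 - 5*(-3))² = (-5 + 15)² = 10² = 100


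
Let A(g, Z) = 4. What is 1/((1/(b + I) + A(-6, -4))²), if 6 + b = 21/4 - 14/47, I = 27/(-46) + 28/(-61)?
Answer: 305014302961/3784425529600 ≈ 0.080597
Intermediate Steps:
I = -2935/2806 (I = 27*(-1/46) + 28*(-1/61) = -27/46 - 28/61 = -2935/2806 ≈ -1.0460)
b = -197/188 (b = -6 + (21/4 - 14/47) = -6 + 931/188 = -197/188 ≈ -1.0479)
1/((1/(b + I) + A(-6, -4))²) = 1/((1/(-197/188 - 2935/2806) + 4)²) = 1/((1/(-552281/263764) + 4)²) = 1/((-263764/552281 + 4)²) = 1/((1945360/552281)²) = 1/(3784425529600/305014302961) = 305014302961/3784425529600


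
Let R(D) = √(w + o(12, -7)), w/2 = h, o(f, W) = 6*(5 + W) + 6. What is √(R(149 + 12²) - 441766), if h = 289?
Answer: √(-441766 + 2*√143) ≈ 664.64*I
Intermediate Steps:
o(f, W) = 36 + 6*W (o(f, W) = (30 + 6*W) + 6 = 36 + 6*W)
w = 578 (w = 2*289 = 578)
R(D) = 2*√143 (R(D) = √(578 + (36 + 6*(-7))) = √(578 + (36 - 42)) = √(578 - 6) = √572 = 2*√143)
√(R(149 + 12²) - 441766) = √(2*√143 - 441766) = √(-441766 + 2*√143)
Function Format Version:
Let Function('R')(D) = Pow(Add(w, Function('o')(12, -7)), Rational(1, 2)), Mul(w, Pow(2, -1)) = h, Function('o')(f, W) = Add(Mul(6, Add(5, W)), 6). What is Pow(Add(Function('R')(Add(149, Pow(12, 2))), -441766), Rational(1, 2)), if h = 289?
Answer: Pow(Add(-441766, Mul(2, Pow(143, Rational(1, 2)))), Rational(1, 2)) ≈ Mul(664.64, I)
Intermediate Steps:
Function('o')(f, W) = Add(36, Mul(6, W)) (Function('o')(f, W) = Add(Add(30, Mul(6, W)), 6) = Add(36, Mul(6, W)))
w = 578 (w = Mul(2, 289) = 578)
Function('R')(D) = Mul(2, Pow(143, Rational(1, 2))) (Function('R')(D) = Pow(Add(578, Add(36, Mul(6, -7))), Rational(1, 2)) = Pow(Add(578, Add(36, -42)), Rational(1, 2)) = Pow(Add(578, -6), Rational(1, 2)) = Pow(572, Rational(1, 2)) = Mul(2, Pow(143, Rational(1, 2))))
Pow(Add(Function('R')(Add(149, Pow(12, 2))), -441766), Rational(1, 2)) = Pow(Add(Mul(2, Pow(143, Rational(1, 2))), -441766), Rational(1, 2)) = Pow(Add(-441766, Mul(2, Pow(143, Rational(1, 2)))), Rational(1, 2))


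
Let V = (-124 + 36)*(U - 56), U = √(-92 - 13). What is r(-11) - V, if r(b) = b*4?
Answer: -4972 + 88*I*√105 ≈ -4972.0 + 901.73*I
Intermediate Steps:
U = I*√105 (U = √(-105) = I*√105 ≈ 10.247*I)
r(b) = 4*b
V = 4928 - 88*I*√105 (V = (-124 + 36)*(I*√105 - 56) = -88*(-56 + I*√105) = 4928 - 88*I*√105 ≈ 4928.0 - 901.73*I)
r(-11) - V = 4*(-11) - (4928 - 88*I*√105) = -44 + (-4928 + 88*I*√105) = -4972 + 88*I*√105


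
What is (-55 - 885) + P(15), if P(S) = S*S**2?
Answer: 2435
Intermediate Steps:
P(S) = S**3
(-55 - 885) + P(15) = (-55 - 885) + 15**3 = -940 + 3375 = 2435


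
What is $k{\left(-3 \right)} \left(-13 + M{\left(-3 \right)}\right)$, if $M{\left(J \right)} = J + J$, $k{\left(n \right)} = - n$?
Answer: $-57$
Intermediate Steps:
$M{\left(J \right)} = 2 J$
$k{\left(-3 \right)} \left(-13 + M{\left(-3 \right)}\right) = \left(-1\right) \left(-3\right) \left(-13 + 2 \left(-3\right)\right) = 3 \left(-13 - 6\right) = 3 \left(-19\right) = -57$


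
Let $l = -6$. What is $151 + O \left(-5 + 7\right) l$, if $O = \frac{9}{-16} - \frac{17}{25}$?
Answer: $\frac{16591}{100} \approx 165.91$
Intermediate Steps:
$O = - \frac{497}{400}$ ($O = 9 \left(- \frac{1}{16}\right) - \frac{17}{25} = - \frac{9}{16} - \frac{17}{25} = - \frac{497}{400} \approx -1.2425$)
$151 + O \left(-5 + 7\right) l = 151 - \frac{497 \left(-5 + 7\right) \left(-6\right)}{400} = 151 - \frac{497 \cdot 2 \left(-6\right)}{400} = 151 - - \frac{1491}{100} = 151 + \frac{1491}{100} = \frac{16591}{100}$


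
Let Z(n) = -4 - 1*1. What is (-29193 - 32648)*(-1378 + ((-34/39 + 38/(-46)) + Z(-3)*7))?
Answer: 6036556888/69 ≈ 8.7486e+7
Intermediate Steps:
Z(n) = -5 (Z(n) = -4 - 1 = -5)
(-29193 - 32648)*(-1378 + ((-34/39 + 38/(-46)) + Z(-3)*7)) = (-29193 - 32648)*(-1378 + ((-34/39 + 38/(-46)) - 5*7)) = -61841*(-1378 + ((-34*1/39 + 38*(-1/46)) - 35)) = -61841*(-1378 + ((-34/39 - 19/23) - 35)) = -61841*(-1378 + (-1523/897 - 35)) = -61841*(-1378 - 32918/897) = -61841*(-1268984/897) = 6036556888/69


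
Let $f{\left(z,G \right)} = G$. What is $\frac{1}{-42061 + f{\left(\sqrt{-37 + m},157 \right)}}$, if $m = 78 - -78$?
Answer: $- \frac{1}{41904} \approx -2.3864 \cdot 10^{-5}$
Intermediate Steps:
$m = 156$ ($m = 78 + 78 = 156$)
$\frac{1}{-42061 + f{\left(\sqrt{-37 + m},157 \right)}} = \frac{1}{-42061 + 157} = \frac{1}{-41904} = - \frac{1}{41904}$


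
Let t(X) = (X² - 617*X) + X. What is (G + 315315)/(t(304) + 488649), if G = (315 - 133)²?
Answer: 348439/393801 ≈ 0.88481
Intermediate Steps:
G = 33124 (G = 182² = 33124)
t(X) = X² - 616*X
(G + 315315)/(t(304) + 488649) = (33124 + 315315)/(304*(-616 + 304) + 488649) = 348439/(304*(-312) + 488649) = 348439/(-94848 + 488649) = 348439/393801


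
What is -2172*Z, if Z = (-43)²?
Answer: -4016028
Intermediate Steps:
Z = 1849
-2172*Z = -2172*1849 = -4016028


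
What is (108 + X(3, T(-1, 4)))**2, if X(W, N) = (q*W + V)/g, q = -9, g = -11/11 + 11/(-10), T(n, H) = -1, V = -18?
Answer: 820836/49 ≈ 16752.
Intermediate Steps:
g = -21/10 (g = -11*1/11 + 11*(-1/10) = -1 - 11/10 = -21/10 ≈ -2.1000)
X(W, N) = 60/7 + 30*W/7 (X(W, N) = (-9*W - 18)/(-21/10) = (-18 - 9*W)*(-10/21) = 60/7 + 30*W/7)
(108 + X(3, T(-1, 4)))**2 = (108 + (60/7 + (30/7)*3))**2 = (108 + (60/7 + 90/7))**2 = (108 + 150/7)**2 = (906/7)**2 = 820836/49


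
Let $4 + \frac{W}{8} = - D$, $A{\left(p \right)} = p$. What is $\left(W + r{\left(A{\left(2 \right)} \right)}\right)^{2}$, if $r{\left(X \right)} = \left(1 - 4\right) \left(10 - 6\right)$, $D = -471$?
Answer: $13868176$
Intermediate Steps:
$W = 3736$ ($W = -32 + 8 \left(\left(-1\right) \left(-471\right)\right) = -32 + 8 \cdot 471 = -32 + 3768 = 3736$)
$r{\left(X \right)} = -12$ ($r{\left(X \right)} = \left(-3\right) 4 = -12$)
$\left(W + r{\left(A{\left(2 \right)} \right)}\right)^{2} = \left(3736 - 12\right)^{2} = 3724^{2} = 13868176$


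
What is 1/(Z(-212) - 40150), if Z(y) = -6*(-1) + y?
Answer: -1/40356 ≈ -2.4779e-5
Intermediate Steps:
Z(y) = 6 + y
1/(Z(-212) - 40150) = 1/((6 - 212) - 40150) = 1/(-206 - 40150) = 1/(-40356) = -1/40356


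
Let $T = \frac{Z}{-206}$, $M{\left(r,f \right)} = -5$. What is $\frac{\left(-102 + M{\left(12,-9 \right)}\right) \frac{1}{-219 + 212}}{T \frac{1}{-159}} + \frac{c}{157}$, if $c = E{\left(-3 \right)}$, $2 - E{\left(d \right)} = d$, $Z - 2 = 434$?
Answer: $\frac{275124853}{239582} \approx 1148.4$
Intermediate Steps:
$Z = 436$ ($Z = 2 + 434 = 436$)
$E{\left(d \right)} = 2 - d$
$c = 5$ ($c = 2 - -3 = 2 + 3 = 5$)
$T = - \frac{218}{103}$ ($T = \frac{436}{-206} = 436 \left(- \frac{1}{206}\right) = - \frac{218}{103} \approx -2.1165$)
$\frac{\left(-102 + M{\left(12,-9 \right)}\right) \frac{1}{-219 + 212}}{T \frac{1}{-159}} + \frac{c}{157} = \frac{\left(-102 - 5\right) \frac{1}{-219 + 212}}{\left(- \frac{218}{103}\right) \frac{1}{-159}} + \frac{5}{157} = \frac{\left(-107\right) \frac{1}{-7}}{\left(- \frac{218}{103}\right) \left(- \frac{1}{159}\right)} + 5 \cdot \frac{1}{157} = \frac{\left(-107\right) \left(- \frac{1}{7}\right)}{\frac{218}{16377}} + \frac{5}{157} = \frac{107}{7} \cdot \frac{16377}{218} + \frac{5}{157} = \frac{1752339}{1526} + \frac{5}{157} = \frac{275124853}{239582}$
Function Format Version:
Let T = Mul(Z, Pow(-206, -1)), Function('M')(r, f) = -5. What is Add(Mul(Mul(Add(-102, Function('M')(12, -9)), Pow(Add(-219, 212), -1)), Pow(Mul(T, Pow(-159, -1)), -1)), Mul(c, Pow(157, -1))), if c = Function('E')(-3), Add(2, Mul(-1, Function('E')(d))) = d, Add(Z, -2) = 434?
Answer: Rational(275124853, 239582) ≈ 1148.4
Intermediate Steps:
Z = 436 (Z = Add(2, 434) = 436)
Function('E')(d) = Add(2, Mul(-1, d))
c = 5 (c = Add(2, Mul(-1, -3)) = Add(2, 3) = 5)
T = Rational(-218, 103) (T = Mul(436, Pow(-206, -1)) = Mul(436, Rational(-1, 206)) = Rational(-218, 103) ≈ -2.1165)
Add(Mul(Mul(Add(-102, Function('M')(12, -9)), Pow(Add(-219, 212), -1)), Pow(Mul(T, Pow(-159, -1)), -1)), Mul(c, Pow(157, -1))) = Add(Mul(Mul(Add(-102, -5), Pow(Add(-219, 212), -1)), Pow(Mul(Rational(-218, 103), Pow(-159, -1)), -1)), Mul(5, Pow(157, -1))) = Add(Mul(Mul(-107, Pow(-7, -1)), Pow(Mul(Rational(-218, 103), Rational(-1, 159)), -1)), Mul(5, Rational(1, 157))) = Add(Mul(Mul(-107, Rational(-1, 7)), Pow(Rational(218, 16377), -1)), Rational(5, 157)) = Add(Mul(Rational(107, 7), Rational(16377, 218)), Rational(5, 157)) = Add(Rational(1752339, 1526), Rational(5, 157)) = Rational(275124853, 239582)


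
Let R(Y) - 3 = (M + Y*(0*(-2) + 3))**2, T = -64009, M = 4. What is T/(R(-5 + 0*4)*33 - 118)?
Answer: -64009/3974 ≈ -16.107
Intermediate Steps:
R(Y) = 3 + (4 + 3*Y)**2 (R(Y) = 3 + (4 + Y*(0*(-2) + 3))**2 = 3 + (4 + Y*(0 + 3))**2 = 3 + (4 + Y*3)**2 = 3 + (4 + 3*Y)**2)
T/(R(-5 + 0*4)*33 - 118) = -64009/((3 + (4 + 3*(-5 + 0*4))**2)*33 - 118) = -64009/((3 + (4 + 3*(-5 + 0))**2)*33 - 118) = -64009/((3 + (4 + 3*(-5))**2)*33 - 118) = -64009/((3 + (4 - 15)**2)*33 - 118) = -64009/((3 + (-11)**2)*33 - 118) = -64009/((3 + 121)*33 - 118) = -64009/(124*33 - 118) = -64009/(4092 - 118) = -64009/3974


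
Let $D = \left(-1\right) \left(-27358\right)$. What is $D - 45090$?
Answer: $-17732$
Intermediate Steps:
$D = 27358$
$D - 45090 = 27358 - 45090 = -17732$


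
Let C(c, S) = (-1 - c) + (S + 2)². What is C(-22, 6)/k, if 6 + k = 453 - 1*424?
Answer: 85/23 ≈ 3.6957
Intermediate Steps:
k = 23 (k = -6 + (453 - 1*424) = -6 + (453 - 424) = -6 + 29 = 23)
C(c, S) = -1 + (2 + S)² - c (C(c, S) = (-1 - c) + (2 + S)² = -1 + (2 + S)² - c)
C(-22, 6)/k = (-1 + (2 + 6)² - 1*(-22))/23 = (-1 + 8² + 22)*(1/23) = (-1 + 64 + 22)*(1/23) = 85*(1/23) = 85/23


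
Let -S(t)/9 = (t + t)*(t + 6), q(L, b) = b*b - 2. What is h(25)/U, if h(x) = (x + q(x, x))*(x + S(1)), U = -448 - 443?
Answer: 808/11 ≈ 73.455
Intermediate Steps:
q(L, b) = -2 + b**2 (q(L, b) = b**2 - 2 = -2 + b**2)
U = -891
S(t) = -18*t*(6 + t) (S(t) = -9*(t + t)*(t + 6) = -9*2*t*(6 + t) = -18*t*(6 + t))
h(x) = (-126 + x)*(-2 + x + x**2) (h(x) = (x + (-2 + x**2))*(x - 18*1*(6 + 1)) = (-2 + x + x**2)*(x - 18*1*7) = (-2 + x + x**2)*(x - 126) = (-2 + x + x**2)*(-126 + x) = (-126 + x)*(-2 + x + x**2))
h(25)/U = (252 + 25**3 - 128*25 - 125*25**2)/(-891) = (252 + 15625 - 3200 - 125*625)*(-1/891) = (252 + 15625 - 3200 - 78125)*(-1/891) = -65448*(-1/891) = 808/11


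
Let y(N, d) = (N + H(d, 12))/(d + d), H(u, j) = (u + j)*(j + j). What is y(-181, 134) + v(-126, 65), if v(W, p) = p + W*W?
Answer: 4275511/268 ≈ 15953.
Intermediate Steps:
H(u, j) = 2*j*(j + u) (H(u, j) = (j + u)*(2*j) = 2*j*(j + u))
v(W, p) = p + W²
y(N, d) = (288 + N + 24*d)/(2*d) (y(N, d) = (N + 2*12*(12 + d))/(d + d) = (N + (288 + 24*d))/((2*d)) = (288 + N + 24*d)*(1/(2*d)) = (288 + N + 24*d)/(2*d))
y(-181, 134) + v(-126, 65) = (½)*(288 - 181 + 24*134)/134 + (65 + (-126)²) = (½)*(1/134)*(288 - 181 + 3216) + (65 + 15876) = (½)*(1/134)*3323 + 15941 = 3323/268 + 15941 = 4275511/268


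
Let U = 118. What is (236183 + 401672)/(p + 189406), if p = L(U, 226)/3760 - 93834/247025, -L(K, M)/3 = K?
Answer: 59244865397000/17592250422131 ≈ 3.3677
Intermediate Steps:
L(K, M) = -3*K
p = -44026269/92881400 (p = -3*118/3760 - 93834/247025 = -354*1/3760 - 93834*1/247025 = -177/1880 - 93834/247025 = -44026269/92881400 ≈ -0.47401)
(236183 + 401672)/(p + 189406) = (236183 + 401672)/(-44026269/92881400 + 189406) = 637855/(17592250422131/92881400) = 637855*(92881400/17592250422131) = 59244865397000/17592250422131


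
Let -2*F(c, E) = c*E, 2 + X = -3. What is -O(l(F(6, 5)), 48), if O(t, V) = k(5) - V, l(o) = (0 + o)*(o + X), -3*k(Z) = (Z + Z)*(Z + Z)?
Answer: 244/3 ≈ 81.333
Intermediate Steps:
X = -5 (X = -2 - 3 = -5)
k(Z) = -4*Z²/3 (k(Z) = -(Z + Z)*(Z + Z)/3 = -2*Z*2*Z/3 = -4*Z²/3)
F(c, E) = -E*c/2 (F(c, E) = -c*E/2 = -E*c/2)
l(o) = o*(-5 + o) (l(o) = (0 + o)*(o - 5) = o*(-5 + o))
O(t, V) = -100/3 - V (O(t, V) = -4/3*5² - V = -4/3*25 - V = -100/3 - V)
-O(l(F(6, 5)), 48) = -(-100/3 - 1*48) = -(-100/3 - 48) = -1*(-244/3) = 244/3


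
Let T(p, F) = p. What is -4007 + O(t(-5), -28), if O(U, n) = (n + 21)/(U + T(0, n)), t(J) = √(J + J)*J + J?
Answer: (-4007*√10 + 20028*I/5)/(√10 - I) ≈ -4006.9 - 0.40247*I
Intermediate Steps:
t(J) = J + √2*J^(3/2) (t(J) = √(2*J)*J + J = (√2*√J)*J + J = √2*J^(3/2) + J = J + √2*J^(3/2))
O(U, n) = (21 + n)/U (O(U, n) = (n + 21)/(U + 0) = (21 + n)/U)
-4007 + O(t(-5), -28) = -4007 + (21 - 28)/(-5 + √2*(-5)^(3/2)) = -4007 - 7/(-5 + √2*(-5*I*√5)) = -4007 - 7/(-5 - 5*I*√10)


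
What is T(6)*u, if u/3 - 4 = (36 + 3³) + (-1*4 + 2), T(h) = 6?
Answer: 1170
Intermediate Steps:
u = 195 (u = 12 + 3*((36 + 3³) + (-1*4 + 2)) = 12 + 3*((36 + 27) + (-4 + 2)) = 12 + 3*(63 - 2) = 12 + 3*61 = 12 + 183 = 195)
T(6)*u = 6*195 = 1170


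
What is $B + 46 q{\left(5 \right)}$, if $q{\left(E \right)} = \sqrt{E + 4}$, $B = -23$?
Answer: $115$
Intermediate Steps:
$q{\left(E \right)} = \sqrt{4 + E}$
$B + 46 q{\left(5 \right)} = -23 + 46 \sqrt{4 + 5} = -23 + 46 \sqrt{9} = -23 + 46 \cdot 3 = -23 + 138 = 115$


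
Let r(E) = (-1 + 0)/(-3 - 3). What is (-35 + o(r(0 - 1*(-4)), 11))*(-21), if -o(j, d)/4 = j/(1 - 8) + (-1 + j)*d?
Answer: -37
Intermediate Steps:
r(E) = 1/6 (r(E) = -1/(-6) = -1*(-1/6) = 1/6)
o(j, d) = 4*j/7 - 4*d*(-1 + j) (o(j, d) = -4*(j/(1 - 8) + (-1 + j)*d) = -4*(j/(-7) + d*(-1 + j)) = -4*(-j/7 + d*(-1 + j)) = 4*j/7 - 4*d*(-1 + j))
(-35 + o(r(0 - 1*(-4)), 11))*(-21) = (-35 + (4*11 + (4/7)*(1/6) - 4*11*1/6))*(-21) = (-35 + (44 + 2/21 - 22/3))*(-21) = (-35 + 772/21)*(-21) = (37/21)*(-21) = -37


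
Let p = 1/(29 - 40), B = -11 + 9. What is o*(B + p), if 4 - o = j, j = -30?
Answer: -782/11 ≈ -71.091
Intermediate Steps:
o = 34 (o = 4 - 1*(-30) = 4 + 30 = 34)
B = -2
p = -1/11 (p = 1/(-11) = -1/11 ≈ -0.090909)
o*(B + p) = 34*(-2 - 1/11) = 34*(-23/11) = -782/11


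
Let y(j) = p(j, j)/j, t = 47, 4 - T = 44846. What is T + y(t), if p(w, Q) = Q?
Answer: -44841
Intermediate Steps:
T = -44842 (T = 4 - 1*44846 = 4 - 44846 = -44842)
y(j) = 1 (y(j) = j/j = 1)
T + y(t) = -44842 + 1 = -44841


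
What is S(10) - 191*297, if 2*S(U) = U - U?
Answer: -56727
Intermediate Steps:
S(U) = 0 (S(U) = (U - U)/2 = (½)*0 = 0)
S(10) - 191*297 = 0 - 191*297 = 0 - 56727 = -56727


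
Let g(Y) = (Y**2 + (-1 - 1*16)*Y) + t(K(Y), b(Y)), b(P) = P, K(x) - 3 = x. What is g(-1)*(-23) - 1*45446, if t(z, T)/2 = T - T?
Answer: -45860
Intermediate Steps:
K(x) = 3 + x
t(z, T) = 0 (t(z, T) = 2*(T - T) = 2*0 = 0)
g(Y) = Y**2 - 17*Y (g(Y) = (Y**2 + (-1 - 1*16)*Y) + 0 = (Y**2 + (-1 - 16)*Y) + 0 = (Y**2 - 17*Y) + 0 = Y**2 - 17*Y)
g(-1)*(-23) - 1*45446 = -(-17 - 1)*(-23) - 1*45446 = -1*(-18)*(-23) - 45446 = 18*(-23) - 45446 = -414 - 45446 = -45860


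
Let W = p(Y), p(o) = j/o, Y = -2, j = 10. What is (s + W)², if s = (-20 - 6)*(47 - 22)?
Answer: 429025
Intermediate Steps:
p(o) = 10/o
s = -650 (s = -26*25 = -650)
W = -5 (W = 10/(-2) = 10*(-½) = -5)
(s + W)² = (-650 - 5)² = (-655)² = 429025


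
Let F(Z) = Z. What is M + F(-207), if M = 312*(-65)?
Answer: -20487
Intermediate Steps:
M = -20280
M + F(-207) = -20280 - 207 = -20487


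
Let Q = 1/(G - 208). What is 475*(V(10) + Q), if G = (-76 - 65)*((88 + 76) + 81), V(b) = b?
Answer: 165076275/34753 ≈ 4750.0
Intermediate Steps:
G = -34545 (G = -141*(164 + 81) = -141*245 = -34545)
Q = -1/34753 (Q = 1/(-34545 - 208) = 1/(-34753) = -1/34753 ≈ -2.8774e-5)
475*(V(10) + Q) = 475*(10 - 1/34753) = 475*(347529/34753) = 165076275/34753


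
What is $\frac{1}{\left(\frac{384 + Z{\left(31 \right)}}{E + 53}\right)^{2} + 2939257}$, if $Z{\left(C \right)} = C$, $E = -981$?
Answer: $\frac{861184}{2531241272513} \approx 3.4022 \cdot 10^{-7}$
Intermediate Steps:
$\frac{1}{\left(\frac{384 + Z{\left(31 \right)}}{E + 53}\right)^{2} + 2939257} = \frac{1}{\left(\frac{384 + 31}{-981 + 53}\right)^{2} + 2939257} = \frac{1}{\left(\frac{415}{-928}\right)^{2} + 2939257} = \frac{1}{\left(415 \left(- \frac{1}{928}\right)\right)^{2} + 2939257} = \frac{1}{\left(- \frac{415}{928}\right)^{2} + 2939257} = \frac{1}{\frac{172225}{861184} + 2939257} = \frac{1}{\frac{2531241272513}{861184}} = \frac{861184}{2531241272513}$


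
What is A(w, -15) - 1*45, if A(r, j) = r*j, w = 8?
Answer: -165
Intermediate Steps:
A(r, j) = j*r
A(w, -15) - 1*45 = -15*8 - 1*45 = -120 - 45 = -165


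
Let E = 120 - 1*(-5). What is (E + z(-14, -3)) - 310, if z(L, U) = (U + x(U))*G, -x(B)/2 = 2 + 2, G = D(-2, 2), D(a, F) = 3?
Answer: -218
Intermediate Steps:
G = 3
x(B) = -8 (x(B) = -2*(2 + 2) = -2*4 = -8)
E = 125 (E = 120 + 5 = 125)
z(L, U) = -24 + 3*U (z(L, U) = (U - 8)*3 = (-8 + U)*3 = -24 + 3*U)
(E + z(-14, -3)) - 310 = (125 + (-24 + 3*(-3))) - 310 = (125 + (-24 - 9)) - 310 = (125 - 33) - 310 = 92 - 310 = -218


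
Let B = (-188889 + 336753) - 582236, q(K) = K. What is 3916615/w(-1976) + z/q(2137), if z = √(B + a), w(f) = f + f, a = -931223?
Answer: -3916615/3952 + I*√1365595/2137 ≈ -991.05 + 0.54683*I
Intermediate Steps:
w(f) = 2*f
B = -434372 (B = 147864 - 582236 = -434372)
z = I*√1365595 (z = √(-434372 - 931223) = √(-1365595) = I*√1365595 ≈ 1168.6*I)
3916615/w(-1976) + z/q(2137) = 3916615/((2*(-1976))) + (I*√1365595)/2137 = 3916615/(-3952) + (I*√1365595)*(1/2137) = 3916615*(-1/3952) + I*√1365595/2137 = -3916615/3952 + I*√1365595/2137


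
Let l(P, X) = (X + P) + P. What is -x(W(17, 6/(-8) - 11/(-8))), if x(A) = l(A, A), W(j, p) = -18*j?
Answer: 918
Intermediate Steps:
l(P, X) = X + 2*P (l(P, X) = (P + X) + P = X + 2*P)
x(A) = 3*A (x(A) = A + 2*A = 3*A)
-x(W(17, 6/(-8) - 11/(-8))) = -3*(-18*17) = -3*(-306) = -1*(-918) = 918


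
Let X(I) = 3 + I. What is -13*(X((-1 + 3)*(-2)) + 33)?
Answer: -416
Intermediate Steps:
-13*(X((-1 + 3)*(-2)) + 33) = -13*((3 + (-1 + 3)*(-2)) + 33) = -13*((3 + 2*(-2)) + 33) = -13*((3 - 4) + 33) = -13*(-1 + 33) = -13*32 = -416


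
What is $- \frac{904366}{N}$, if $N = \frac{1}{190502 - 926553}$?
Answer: $665659498666$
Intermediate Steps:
$N = - \frac{1}{736051}$ ($N = \frac{1}{-736051} = - \frac{1}{736051} \approx -1.3586 \cdot 10^{-6}$)
$- \frac{904366}{N} = - \frac{904366}{- \frac{1}{736051}} = \left(-904366\right) \left(-736051\right) = 665659498666$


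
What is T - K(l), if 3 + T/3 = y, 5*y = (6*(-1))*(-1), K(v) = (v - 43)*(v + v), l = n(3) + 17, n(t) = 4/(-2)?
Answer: 4173/5 ≈ 834.60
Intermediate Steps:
n(t) = -2 (n(t) = 4*(-1/2) = -2)
l = 15 (l = -2 + 17 = 15)
K(v) = 2*v*(-43 + v) (K(v) = (-43 + v)*(2*v) = 2*v*(-43 + v))
y = 6/5 (y = ((6*(-1))*(-1))/5 = (-6*(-1))/5 = (1/5)*6 = 6/5 ≈ 1.2000)
T = -27/5 (T = -9 + 3*(6/5) = -9 + 18/5 = -27/5 ≈ -5.4000)
T - K(l) = -27/5 - 2*15*(-43 + 15) = -27/5 - 2*15*(-28) = -27/5 - 1*(-840) = -27/5 + 840 = 4173/5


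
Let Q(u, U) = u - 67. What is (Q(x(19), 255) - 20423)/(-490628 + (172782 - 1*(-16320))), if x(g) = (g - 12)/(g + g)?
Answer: 778613/11457988 ≈ 0.067954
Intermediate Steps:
x(g) = (-12 + g)/(2*g) (x(g) = (-12 + g)/((2*g)) = (-12 + g)*(1/(2*g)) = (-12 + g)/(2*g))
Q(u, U) = -67 + u
(Q(x(19), 255) - 20423)/(-490628 + (172782 - 1*(-16320))) = ((-67 + (1/2)*(-12 + 19)/19) - 20423)/(-490628 + (172782 - 1*(-16320))) = ((-67 + (1/2)*(1/19)*7) - 20423)/(-490628 + (172782 + 16320)) = ((-67 + 7/38) - 20423)/(-490628 + 189102) = (-2539/38 - 20423)/(-301526) = -778613/38*(-1/301526) = 778613/11457988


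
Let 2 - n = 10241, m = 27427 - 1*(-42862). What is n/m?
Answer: -10239/70289 ≈ -0.14567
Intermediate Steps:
m = 70289 (m = 27427 + 42862 = 70289)
n = -10239 (n = 2 - 1*10241 = 2 - 10241 = -10239)
n/m = -10239/70289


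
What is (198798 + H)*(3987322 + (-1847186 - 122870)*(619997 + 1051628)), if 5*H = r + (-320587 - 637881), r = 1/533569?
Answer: -62417289108992431563882/2667845 ≈ -2.3396e+16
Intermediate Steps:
r = 1/533569 ≈ 1.8742e-6
H = -511408812291/2667845 (H = (1/533569 + (-320587 - 637881))/5 = (1/533569 - 958468)/5 = (⅕)*(-511408812291/533569) = -511408812291/2667845 ≈ -1.9169e+5)
(198798 + H)*(3987322 + (-1847186 - 122870)*(619997 + 1051628)) = (198798 - 511408812291/2667845)*(3987322 + (-1847186 - 122870)*(619997 + 1051628)) = 18953438019*(3987322 - 1970056*1671625)/2667845 = 18953438019*(3987322 - 3293194861000)/2667845 = (18953438019/2667845)*(-3293190873678) = -62417289108992431563882/2667845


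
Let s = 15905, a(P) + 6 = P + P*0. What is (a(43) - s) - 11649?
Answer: -27517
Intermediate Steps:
a(P) = -6 + P (a(P) = -6 + (P + P*0) = -6 + (P + 0) = -6 + P)
(a(43) - s) - 11649 = ((-6 + 43) - 1*15905) - 11649 = (37 - 15905) - 11649 = -15868 - 11649 = -27517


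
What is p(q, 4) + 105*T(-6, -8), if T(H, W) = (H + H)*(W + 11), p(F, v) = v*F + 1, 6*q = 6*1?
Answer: -3775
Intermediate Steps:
q = 1 (q = (6*1)/6 = (1/6)*6 = 1)
p(F, v) = 1 + F*v (p(F, v) = F*v + 1 = 1 + F*v)
T(H, W) = 2*H*(11 + W) (T(H, W) = (2*H)*(11 + W) = 2*H*(11 + W))
p(q, 4) + 105*T(-6, -8) = (1 + 1*4) + 105*(2*(-6)*(11 - 8)) = (1 + 4) + 105*(2*(-6)*3) = 5 + 105*(-36) = 5 - 3780 = -3775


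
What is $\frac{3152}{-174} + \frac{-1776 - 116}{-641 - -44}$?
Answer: $- \frac{86252}{5771} \approx -14.946$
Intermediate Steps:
$\frac{3152}{-174} + \frac{-1776 - 116}{-641 - -44} = 3152 \left(- \frac{1}{174}\right) + \frac{-1776 - 116}{-641 + 44} = - \frac{1576}{87} - \frac{1892}{-597} = - \frac{1576}{87} - - \frac{1892}{597} = - \frac{1576}{87} + \frac{1892}{597} = - \frac{86252}{5771}$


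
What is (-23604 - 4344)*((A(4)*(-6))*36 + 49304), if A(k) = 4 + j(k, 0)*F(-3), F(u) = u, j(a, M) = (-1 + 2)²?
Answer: -1371911424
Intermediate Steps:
j(a, M) = 1 (j(a, M) = 1² = 1)
A(k) = 1 (A(k) = 4 + 1*(-3) = 4 - 3 = 1)
(-23604 - 4344)*((A(4)*(-6))*36 + 49304) = (-23604 - 4344)*((1*(-6))*36 + 49304) = -27948*(-6*36 + 49304) = -27948*(-216 + 49304) = -27948*49088 = -1371911424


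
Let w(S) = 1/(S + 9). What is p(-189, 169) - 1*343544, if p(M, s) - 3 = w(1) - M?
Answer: -3433519/10 ≈ -3.4335e+5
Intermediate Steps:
w(S) = 1/(9 + S)
p(M, s) = 31/10 - M (p(M, s) = 3 + (1/(9 + 1) - M) = 3 + (1/10 - M) = 3 + (⅒ - M) = 31/10 - M)
p(-189, 169) - 1*343544 = (31/10 - 1*(-189)) - 1*343544 = (31/10 + 189) - 343544 = 1921/10 - 343544 = -3433519/10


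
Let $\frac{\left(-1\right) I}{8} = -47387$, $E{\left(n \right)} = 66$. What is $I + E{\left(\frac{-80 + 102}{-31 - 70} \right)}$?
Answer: $379162$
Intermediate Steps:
$I = 379096$ ($I = \left(-8\right) \left(-47387\right) = 379096$)
$I + E{\left(\frac{-80 + 102}{-31 - 70} \right)} = 379096 + 66 = 379162$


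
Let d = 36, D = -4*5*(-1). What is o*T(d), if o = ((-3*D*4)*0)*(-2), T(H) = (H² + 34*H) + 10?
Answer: 0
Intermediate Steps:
D = 20 (D = -20*(-1) = 20)
T(H) = 10 + H² + 34*H
o = 0 (o = ((-3*20*4)*0)*(-2) = (-60*4*0)*(-2) = -240*0*(-2) = 0*(-2) = 0)
o*T(d) = 0*(10 + 36² + 34*36) = 0*(10 + 1296 + 1224) = 0*2530 = 0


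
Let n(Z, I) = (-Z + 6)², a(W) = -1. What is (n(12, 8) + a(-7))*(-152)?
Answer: -5320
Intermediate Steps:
n(Z, I) = (6 - Z)²
(n(12, 8) + a(-7))*(-152) = ((-6 + 12)² - 1)*(-152) = (6² - 1)*(-152) = (36 - 1)*(-152) = 35*(-152) = -5320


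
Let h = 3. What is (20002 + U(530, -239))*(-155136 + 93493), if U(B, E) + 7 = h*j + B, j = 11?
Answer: -1267256794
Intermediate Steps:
U(B, E) = 26 + B (U(B, E) = -7 + (3*11 + B) = -7 + (33 + B) = 26 + B)
(20002 + U(530, -239))*(-155136 + 93493) = (20002 + (26 + 530))*(-155136 + 93493) = (20002 + 556)*(-61643) = 20558*(-61643) = -1267256794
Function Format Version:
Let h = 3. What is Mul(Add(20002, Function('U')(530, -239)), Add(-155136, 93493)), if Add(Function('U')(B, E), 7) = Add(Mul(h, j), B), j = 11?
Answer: -1267256794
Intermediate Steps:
Function('U')(B, E) = Add(26, B) (Function('U')(B, E) = Add(-7, Add(Mul(3, 11), B)) = Add(-7, Add(33, B)) = Add(26, B))
Mul(Add(20002, Function('U')(530, -239)), Add(-155136, 93493)) = Mul(Add(20002, Add(26, 530)), Add(-155136, 93493)) = Mul(Add(20002, 556), -61643) = Mul(20558, -61643) = -1267256794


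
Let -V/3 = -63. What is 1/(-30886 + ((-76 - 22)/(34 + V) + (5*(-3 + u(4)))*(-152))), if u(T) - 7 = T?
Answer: -223/8243516 ≈ -2.7052e-5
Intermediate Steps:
V = 189 (V = -3*(-63) = 189)
u(T) = 7 + T
1/(-30886 + ((-76 - 22)/(34 + V) + (5*(-3 + u(4)))*(-152))) = 1/(-30886 + ((-76 - 22)/(34 + 189) + (5*(-3 + (7 + 4)))*(-152))) = 1/(-30886 + (-98/223 + (5*(-3 + 11))*(-152))) = 1/(-30886 + (-98*1/223 + (5*8)*(-152))) = 1/(-30886 + (-98/223 + 40*(-152))) = 1/(-30886 + (-98/223 - 6080)) = 1/(-30886 - 1355938/223) = 1/(-8243516/223) = -223/8243516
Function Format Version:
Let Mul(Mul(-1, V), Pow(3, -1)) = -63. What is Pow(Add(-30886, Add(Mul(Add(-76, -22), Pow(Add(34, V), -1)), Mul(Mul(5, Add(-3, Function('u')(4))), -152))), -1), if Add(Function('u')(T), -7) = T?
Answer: Rational(-223, 8243516) ≈ -2.7052e-5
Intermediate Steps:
V = 189 (V = Mul(-3, -63) = 189)
Function('u')(T) = Add(7, T)
Pow(Add(-30886, Add(Mul(Add(-76, -22), Pow(Add(34, V), -1)), Mul(Mul(5, Add(-3, Function('u')(4))), -152))), -1) = Pow(Add(-30886, Add(Mul(Add(-76, -22), Pow(Add(34, 189), -1)), Mul(Mul(5, Add(-3, Add(7, 4))), -152))), -1) = Pow(Add(-30886, Add(Mul(-98, Pow(223, -1)), Mul(Mul(5, Add(-3, 11)), -152))), -1) = Pow(Add(-30886, Add(Mul(-98, Rational(1, 223)), Mul(Mul(5, 8), -152))), -1) = Pow(Add(-30886, Add(Rational(-98, 223), Mul(40, -152))), -1) = Pow(Add(-30886, Add(Rational(-98, 223), -6080)), -1) = Pow(Add(-30886, Rational(-1355938, 223)), -1) = Pow(Rational(-8243516, 223), -1) = Rational(-223, 8243516)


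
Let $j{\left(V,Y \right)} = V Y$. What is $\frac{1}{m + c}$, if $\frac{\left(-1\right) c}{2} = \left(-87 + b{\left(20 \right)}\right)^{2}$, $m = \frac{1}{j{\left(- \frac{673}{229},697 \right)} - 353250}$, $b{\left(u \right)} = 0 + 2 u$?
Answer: $- \frac{81363331}{359463196587} \approx -0.00022635$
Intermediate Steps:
$b{\left(u \right)} = 2 u$
$m = - \frac{229}{81363331}$ ($m = \frac{1}{- \frac{673}{229} \cdot 697 - 353250} = \frac{1}{\left(-673\right) \frac{1}{229} \cdot 697 - 353250} = \frac{1}{\left(- \frac{673}{229}\right) 697 - 353250} = \frac{1}{- \frac{469081}{229} - 353250} = \frac{1}{- \frac{81363331}{229}} = - \frac{229}{81363331} \approx -2.8145 \cdot 10^{-6}$)
$c = -4418$ ($c = - 2 \left(-87 + 2 \cdot 20\right)^{2} = - 2 \left(-87 + 40\right)^{2} = - 2 \left(-47\right)^{2} = \left(-2\right) 2209 = -4418$)
$\frac{1}{m + c} = \frac{1}{- \frac{229}{81363331} - 4418} = \frac{1}{- \frac{359463196587}{81363331}} = - \frac{81363331}{359463196587}$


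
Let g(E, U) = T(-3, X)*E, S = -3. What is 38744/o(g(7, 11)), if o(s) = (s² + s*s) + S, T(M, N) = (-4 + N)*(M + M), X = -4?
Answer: 38744/225789 ≈ 0.17159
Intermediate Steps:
T(M, N) = 2*M*(-4 + N) (T(M, N) = (-4 + N)*(2*M) = 2*M*(-4 + N))
g(E, U) = 48*E (g(E, U) = (2*(-3)*(-4 - 4))*E = (2*(-3)*(-8))*E = 48*E)
o(s) = -3 + 2*s² (o(s) = (s² + s*s) - 3 = (s² + s²) - 3 = 2*s² - 3 = -3 + 2*s²)
38744/o(g(7, 11)) = 38744/(-3 + 2*(48*7)²) = 38744/(-3 + 2*336²) = 38744/(-3 + 2*112896) = 38744/(-3 + 225792) = 38744/225789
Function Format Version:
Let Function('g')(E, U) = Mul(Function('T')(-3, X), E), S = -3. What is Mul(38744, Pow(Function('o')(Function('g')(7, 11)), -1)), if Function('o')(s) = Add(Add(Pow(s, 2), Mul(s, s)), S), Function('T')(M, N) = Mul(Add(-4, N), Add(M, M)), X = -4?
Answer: Rational(38744, 225789) ≈ 0.17159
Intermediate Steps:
Function('T')(M, N) = Mul(2, M, Add(-4, N)) (Function('T')(M, N) = Mul(Add(-4, N), Mul(2, M)) = Mul(2, M, Add(-4, N)))
Function('g')(E, U) = Mul(48, E) (Function('g')(E, U) = Mul(Mul(2, -3, Add(-4, -4)), E) = Mul(Mul(2, -3, -8), E) = Mul(48, E))
Function('o')(s) = Add(-3, Mul(2, Pow(s, 2))) (Function('o')(s) = Add(Add(Pow(s, 2), Mul(s, s)), -3) = Add(Add(Pow(s, 2), Pow(s, 2)), -3) = Add(Mul(2, Pow(s, 2)), -3) = Add(-3, Mul(2, Pow(s, 2))))
Mul(38744, Pow(Function('o')(Function('g')(7, 11)), -1)) = Mul(38744, Pow(Add(-3, Mul(2, Pow(Mul(48, 7), 2))), -1)) = Mul(38744, Pow(Add(-3, Mul(2, Pow(336, 2))), -1)) = Mul(38744, Pow(Add(-3, Mul(2, 112896)), -1)) = Mul(38744, Pow(Add(-3, 225792), -1)) = Mul(38744, Pow(225789, -1)) = Mul(38744, Rational(1, 225789)) = Rational(38744, 225789)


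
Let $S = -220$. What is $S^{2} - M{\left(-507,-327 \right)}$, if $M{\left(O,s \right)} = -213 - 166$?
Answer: $48779$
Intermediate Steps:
$M{\left(O,s \right)} = -379$
$S^{2} - M{\left(-507,-327 \right)} = \left(-220\right)^{2} - -379 = 48400 + 379 = 48779$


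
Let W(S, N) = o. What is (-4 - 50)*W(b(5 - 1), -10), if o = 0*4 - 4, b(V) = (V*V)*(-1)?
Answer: 216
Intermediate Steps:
b(V) = -V² (b(V) = V²*(-1) = -V²)
o = -4 (o = 0 - 4 = -4)
W(S, N) = -4
(-4 - 50)*W(b(5 - 1), -10) = (-4 - 50)*(-4) = -54*(-4) = 216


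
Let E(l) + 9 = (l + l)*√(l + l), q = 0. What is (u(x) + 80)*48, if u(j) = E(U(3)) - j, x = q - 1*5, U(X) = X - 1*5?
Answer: 3648 - 384*I ≈ 3648.0 - 384.0*I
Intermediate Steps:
U(X) = -5 + X (U(X) = X - 5 = -5 + X)
x = -5 (x = 0 - 1*5 = 0 - 5 = -5)
E(l) = -9 + 2*√2*l^(3/2) (E(l) = -9 + (l + l)*√(l + l) = -9 + (2*l)*√(2*l) = -9 + (2*l)*(√2*√l) = -9 + 2*√2*l^(3/2))
u(j) = -9 - j - 8*I (u(j) = (-9 + 2*√2*(-5 + 3)^(3/2)) - j = (-9 + 2*√2*(-2)^(3/2)) - j = (-9 + 2*√2*(-2*I*√2)) - j = (-9 - 8*I) - j = -9 - j - 8*I)
(u(x) + 80)*48 = ((-9 - 1*(-5) - 8*I) + 80)*48 = ((-9 + 5 - 8*I) + 80)*48 = ((-4 - 8*I) + 80)*48 = (76 - 8*I)*48 = 3648 - 384*I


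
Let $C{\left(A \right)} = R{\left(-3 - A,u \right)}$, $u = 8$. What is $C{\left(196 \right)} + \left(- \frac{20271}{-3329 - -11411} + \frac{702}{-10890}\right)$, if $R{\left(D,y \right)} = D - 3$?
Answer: $- \frac{333426791}{1629870} \approx -204.57$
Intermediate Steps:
$R{\left(D,y \right)} = -3 + D$ ($R{\left(D,y \right)} = D - 3 = -3 + D$)
$C{\left(A \right)} = -6 - A$ ($C{\left(A \right)} = -3 - \left(3 + A\right) = -6 - A$)
$C{\left(196 \right)} + \left(- \frac{20271}{-3329 - -11411} + \frac{702}{-10890}\right) = \left(-6 - 196\right) + \left(- \frac{20271}{-3329 - -11411} + \frac{702}{-10890}\right) = \left(-6 - 196\right) + \left(- \frac{20271}{-3329 + 11411} + 702 \left(- \frac{1}{10890}\right)\right) = -202 - \left(\frac{39}{605} + \frac{20271}{8082}\right) = -202 - \frac{4193051}{1629870} = - \frac{333426791}{1629870}$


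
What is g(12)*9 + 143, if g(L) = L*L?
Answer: 1439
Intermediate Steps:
g(L) = L**2
g(12)*9 + 143 = 12**2*9 + 143 = 144*9 + 143 = 1296 + 143 = 1439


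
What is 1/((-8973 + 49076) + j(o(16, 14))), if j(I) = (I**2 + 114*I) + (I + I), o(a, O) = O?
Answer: 1/41923 ≈ 2.3853e-5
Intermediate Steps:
j(I) = I**2 + 116*I (j(I) = (I**2 + 114*I) + 2*I = I**2 + 116*I)
1/((-8973 + 49076) + j(o(16, 14))) = 1/((-8973 + 49076) + 14*(116 + 14)) = 1/(40103 + 14*130) = 1/(40103 + 1820) = 1/41923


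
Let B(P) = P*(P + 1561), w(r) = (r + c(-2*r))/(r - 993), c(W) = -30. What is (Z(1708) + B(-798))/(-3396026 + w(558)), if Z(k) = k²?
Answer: -23908325/35173139 ≈ -0.67973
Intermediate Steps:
w(r) = (-30 + r)/(-993 + r) (w(r) = (r - 30)/(r - 993) = (-30 + r)/(-993 + r))
B(P) = P*(1561 + P)
(Z(1708) + B(-798))/(-3396026 + w(558)) = (1708² - 798*(1561 - 798))/(-3396026 + (-30 + 558)/(-993 + 558)) = (2917264 - 798*763)/(-3396026 + 528/(-435)) = (2917264 - 608874)/(-3396026 - 1/435*528) = 2308390/(-3396026 - 176/145) = 2308390/(-492423946/145) = 2308390*(-145/492423946) = -23908325/35173139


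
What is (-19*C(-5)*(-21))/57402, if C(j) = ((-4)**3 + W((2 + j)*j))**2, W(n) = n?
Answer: 319333/19134 ≈ 16.689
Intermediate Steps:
C(j) = (-64 + j*(2 + j))**2 (C(j) = ((-4)**3 + (2 + j)*j)**2 = (-64 + j*(2 + j))**2)
(-19*C(-5)*(-21))/57402 = (-19*(-64 - 5*(2 - 5))**2*(-21))/57402 = (-19*(-64 - 5*(-3))**2*(-21))*(1/57402) = (-19*(-64 + 15)**2*(-21))*(1/57402) = (-19*(-49)**2*(-21))*(1/57402) = (-19*2401*(-21))*(1/57402) = -45619*(-21)*(1/57402) = 957999*(1/57402) = 319333/19134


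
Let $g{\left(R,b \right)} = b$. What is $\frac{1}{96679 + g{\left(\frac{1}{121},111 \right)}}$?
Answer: $\frac{1}{96790} \approx 1.0332 \cdot 10^{-5}$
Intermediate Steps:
$\frac{1}{96679 + g{\left(\frac{1}{121},111 \right)}} = \frac{1}{96679 + 111} = \frac{1}{96790}$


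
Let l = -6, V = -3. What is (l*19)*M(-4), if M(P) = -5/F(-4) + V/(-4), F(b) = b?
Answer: -228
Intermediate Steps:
M(P) = 2 (M(P) = -5/(-4) - 3/(-4) = -5*(-¼) - 3*(-¼) = 5/4 + ¾ = 2)
(l*19)*M(-4) = -6*19*2 = -114*2 = -228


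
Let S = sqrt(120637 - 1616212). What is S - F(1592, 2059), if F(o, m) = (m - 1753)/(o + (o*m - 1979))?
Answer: -306/3277541 + 255*I*sqrt(23) ≈ -9.3363e-5 + 1222.9*I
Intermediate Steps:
F(o, m) = (-1753 + m)/(-1979 + o + m*o) (F(o, m) = (-1753 + m)/(o + (m*o - 1979)) = (-1753 + m)/(o + (-1979 + m*o)) = (-1753 + m)/(-1979 + o + m*o))
S = 255*I*sqrt(23) (S = sqrt(-1495575) = 255*I*sqrt(23) ≈ 1222.9*I)
S - F(1592, 2059) = 255*I*sqrt(23) - (-1753 + 2059)/(-1979 + 1592 + 2059*1592) = 255*I*sqrt(23) - 306/(-1979 + 1592 + 3277928) = 255*I*sqrt(23) - 306/3277541 = -306/3277541 + 255*I*sqrt(23)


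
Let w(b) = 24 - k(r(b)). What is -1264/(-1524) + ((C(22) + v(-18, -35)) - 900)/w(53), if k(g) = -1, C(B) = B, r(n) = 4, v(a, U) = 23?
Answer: -63571/1905 ≈ -33.371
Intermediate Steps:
w(b) = 25 (w(b) = 24 - 1*(-1) = 24 + 1 = 25)
-1264/(-1524) + ((C(22) + v(-18, -35)) - 900)/w(53) = -1264/(-1524) + ((22 + 23) - 900)/25 = -1264*(-1/1524) + (45 - 900)*(1/25) = 316/381 - 855*1/25 = 316/381 - 171/5 = -63571/1905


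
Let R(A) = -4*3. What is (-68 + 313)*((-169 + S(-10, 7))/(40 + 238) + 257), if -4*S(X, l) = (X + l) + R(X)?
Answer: 69855135/1112 ≈ 62819.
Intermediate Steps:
R(A) = -12
S(X, l) = 3 - X/4 - l/4 (S(X, l) = -((X + l) - 12)/4 = -(-12 + X + l)/4 = 3 - X/4 - l/4)
(-68 + 313)*((-169 + S(-10, 7))/(40 + 238) + 257) = (-68 + 313)*((-169 + (3 - 1/4*(-10) - 1/4*7))/(40 + 238) + 257) = 245*((-169 + (3 + 5/2 - 7/4))/278 + 257) = 245*((-169 + 15/4)*(1/278) + 257) = 245*(-661/4*1/278 + 257) = 245*(-661/1112 + 257) = 245*(285123/1112) = 69855135/1112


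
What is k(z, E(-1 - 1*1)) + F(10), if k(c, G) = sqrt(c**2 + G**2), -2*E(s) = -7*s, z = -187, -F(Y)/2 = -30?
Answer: 60 + sqrt(35018) ≈ 247.13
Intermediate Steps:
F(Y) = 60 (F(Y) = -2*(-30) = 60)
E(s) = 7*s/2 (E(s) = -(-7)*s/2 = 7*s/2)
k(c, G) = sqrt(G**2 + c**2)
k(z, E(-1 - 1*1)) + F(10) = sqrt((7*(-1 - 1*1)/2)**2 + (-187)**2) + 60 = sqrt((7*(-1 - 1)/2)**2 + 34969) + 60 = sqrt(((7/2)*(-2))**2 + 34969) + 60 = sqrt((-7)**2 + 34969) + 60 = sqrt(49 + 34969) + 60 = sqrt(35018) + 60 = 60 + sqrt(35018)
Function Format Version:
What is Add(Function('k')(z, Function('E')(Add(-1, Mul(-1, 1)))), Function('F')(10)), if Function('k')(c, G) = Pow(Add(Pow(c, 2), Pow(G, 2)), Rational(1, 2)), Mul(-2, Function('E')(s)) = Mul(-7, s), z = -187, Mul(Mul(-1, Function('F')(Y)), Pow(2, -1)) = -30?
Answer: Add(60, Pow(35018, Rational(1, 2))) ≈ 247.13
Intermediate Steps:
Function('F')(Y) = 60 (Function('F')(Y) = Mul(-2, -30) = 60)
Function('E')(s) = Mul(Rational(7, 2), s) (Function('E')(s) = Mul(Rational(-1, 2), Mul(-7, s)) = Mul(Rational(7, 2), s))
Function('k')(c, G) = Pow(Add(Pow(G, 2), Pow(c, 2)), Rational(1, 2))
Add(Function('k')(z, Function('E')(Add(-1, Mul(-1, 1)))), Function('F')(10)) = Add(Pow(Add(Pow(Mul(Rational(7, 2), Add(-1, Mul(-1, 1))), 2), Pow(-187, 2)), Rational(1, 2)), 60) = Add(Pow(Add(Pow(Mul(Rational(7, 2), Add(-1, -1)), 2), 34969), Rational(1, 2)), 60) = Add(Pow(Add(Pow(Mul(Rational(7, 2), -2), 2), 34969), Rational(1, 2)), 60) = Add(Pow(Add(Pow(-7, 2), 34969), Rational(1, 2)), 60) = Add(Pow(Add(49, 34969), Rational(1, 2)), 60) = Add(Pow(35018, Rational(1, 2)), 60) = Add(60, Pow(35018, Rational(1, 2)))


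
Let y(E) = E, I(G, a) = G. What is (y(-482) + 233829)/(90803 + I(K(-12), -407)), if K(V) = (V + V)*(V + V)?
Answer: 233347/91379 ≈ 2.5536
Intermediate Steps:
K(V) = 4*V² (K(V) = (2*V)*(2*V) = 4*V²)
(y(-482) + 233829)/(90803 + I(K(-12), -407)) = (-482 + 233829)/(90803 + 4*(-12)²) = 233347/(90803 + 4*144) = 233347/(90803 + 576) = 233347/91379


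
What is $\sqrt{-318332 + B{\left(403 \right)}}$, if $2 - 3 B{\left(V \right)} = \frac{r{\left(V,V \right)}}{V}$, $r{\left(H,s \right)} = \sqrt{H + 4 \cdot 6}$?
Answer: $\frac{\sqrt{-465298861638 - 1209 \sqrt{427}}}{1209} \approx 564.21 i$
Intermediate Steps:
$r{\left(H,s \right)} = \sqrt{24 + H}$ ($r{\left(H,s \right)} = \sqrt{H + 24} = \sqrt{24 + H}$)
$B{\left(V \right)} = \frac{2}{3} - \frac{\sqrt{24 + V}}{3 V}$ ($B{\left(V \right)} = \frac{2}{3} - \frac{\sqrt{24 + V} \frac{1}{V}}{3} = \frac{2}{3} - \frac{\frac{1}{V} \sqrt{24 + V}}{3} = \frac{2}{3} - \frac{\sqrt{24 + V}}{3 V}$)
$\sqrt{-318332 + B{\left(403 \right)}} = \sqrt{-318332 + \frac{- \sqrt{24 + 403} + 2 \cdot 403}{3 \cdot 403}} = \sqrt{-318332 + \frac{1}{3} \cdot \frac{1}{403} \left(- \sqrt{427} + 806\right)} = \sqrt{-318332 + \frac{1}{3} \cdot \frac{1}{403} \left(806 - \sqrt{427}\right)} = \sqrt{-318332 + \left(\frac{2}{3} - \frac{\sqrt{427}}{1209}\right)} = \sqrt{- \frac{954994}{3} - \frac{\sqrt{427}}{1209}}$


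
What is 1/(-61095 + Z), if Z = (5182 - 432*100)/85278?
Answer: -42639/2605048714 ≈ -1.6368e-5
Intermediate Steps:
Z = -19009/42639 (Z = (5182 - 1*43200)*(1/85278) = (5182 - 43200)*(1/85278) = -38018*1/85278 = -19009/42639 ≈ -0.44581)
1/(-61095 + Z) = 1/(-61095 - 19009/42639) = 1/(-2605048714/42639) = -42639/2605048714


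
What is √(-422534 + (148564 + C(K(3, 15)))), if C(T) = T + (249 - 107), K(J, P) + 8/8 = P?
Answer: I*√273814 ≈ 523.27*I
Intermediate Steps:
K(J, P) = -1 + P
C(T) = 142 + T (C(T) = T + 142 = 142 + T)
√(-422534 + (148564 + C(K(3, 15)))) = √(-422534 + (148564 + (142 + (-1 + 15)))) = √(-422534 + (148564 + (142 + 14))) = √(-422534 + (148564 + 156)) = √(-422534 + 148720) = √(-273814) = I*√273814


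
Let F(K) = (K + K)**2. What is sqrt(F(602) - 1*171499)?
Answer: 3*sqrt(142013) ≈ 1130.5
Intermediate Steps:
F(K) = 4*K**2 (F(K) = (2*K)**2 = 4*K**2)
sqrt(F(602) - 1*171499) = sqrt(4*602**2 - 1*171499) = sqrt(4*362404 - 171499) = sqrt(1449616 - 171499) = sqrt(1278117) = 3*sqrt(142013)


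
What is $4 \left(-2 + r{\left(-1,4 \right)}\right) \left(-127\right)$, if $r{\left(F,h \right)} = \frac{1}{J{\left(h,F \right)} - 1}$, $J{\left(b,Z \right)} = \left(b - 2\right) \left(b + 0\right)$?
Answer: $\frac{6604}{7} \approx 943.43$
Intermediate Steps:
$J{\left(b,Z \right)} = b \left(-2 + b\right)$ ($J{\left(b,Z \right)} = \left(-2 + b\right) b = b \left(-2 + b\right)$)
$r{\left(F,h \right)} = \frac{1}{-1 + h \left(-2 + h\right)}$ ($r{\left(F,h \right)} = \frac{1}{h \left(-2 + h\right) - 1} = \frac{1}{-1 + h \left(-2 + h\right)}$)
$4 \left(-2 + r{\left(-1,4 \right)}\right) \left(-127\right) = 4 \left(-2 + \frac{1}{-1 + 4 \left(-2 + 4\right)}\right) \left(-127\right) = 4 \left(-2 + \frac{1}{-1 + 4 \cdot 2}\right) \left(-127\right) = 4 \left(-2 + \frac{1}{-1 + 8}\right) \left(-127\right) = 4 \left(-2 + \frac{1}{7}\right) \left(-127\right) = 4 \left(- \frac{13}{7}\right) \left(-127\right) = \left(- \frac{52}{7}\right) \left(-127\right) = \frac{6604}{7}$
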